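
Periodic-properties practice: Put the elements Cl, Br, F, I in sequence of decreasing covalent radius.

Radius decreases left→right (rising Z_eff, same n) and increases top→bottom (higher n).
All are in group 17, so atomic radius increases down the group.
So from largest to smallest: I > Br > Cl > F.

I > Br > Cl > F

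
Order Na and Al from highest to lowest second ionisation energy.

Consider each +1 ion: Na⁺ is the bare [Ne] core; Al⁺ still has 2 valence electrons.
Core electrons are held far more tightly than valence electrons, so Na tops the IE_2 order.
The numbers (kJ/mol): Na 4562, Al 1817.
Hence IE_2: Al < Na.

Na > Al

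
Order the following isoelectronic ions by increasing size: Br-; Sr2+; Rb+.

All of these have 36 electrons, so size is governed by nuclear charge alone: the more protons, the stronger the pull on the same electron cloud, and the smaller the ion.
Nuclear charges: Sr2+ (Z=38), Rb+ (Z=37), Br- (Z=35).
Smallest to largest: Sr2+ < Rb+ < Br-.

Sr2+ < Rb+ < Br-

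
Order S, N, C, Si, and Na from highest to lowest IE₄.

The fourth ionization energy removes an electron from the +3 ion. For each element: S³⁺ still has 3 valence electrons; N³⁺ still has 2 valence electrons; C³⁺ still has 1 valence electron; Si³⁺ still has 1 valence electron; Na³⁺ is already 2 electrons into the core.
Pulling an electron out of a noble-gas core costs far more than removing a remaining valence electron, so Na sits at the high end of IE_4.
Valence configurations: S³⁺ [Ne]3s²3p¹, N³⁺ [He]2s², C³⁺ [He]2s¹, Si³⁺ [Ne]3s¹.
Approximate IE_4 values (kJ/mol): S 4556, N 7475, C 6223, Si 4356, Na 9543.
Overall IE_4 order: Si < S < C < N < Na.

Na > N > C > S > Si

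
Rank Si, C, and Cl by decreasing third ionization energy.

IE_3 is the cost of taking one more electron from the +2 cation: Si²⁺ still has 2 valence electrons; C²⁺ still has 2 valence electrons; Cl²⁺ still has 5 valence electrons.
All are still removing valence electrons, so compare the +2 ions as you would atoms: IE_3 generally rises across a period (higher Z_eff) and falls down a group (larger shell), subject to the usual subshell exceptions.
Valence configurations: Si²⁺ [Ne]3s², C²⁺ [He]2s², Cl²⁺ [Ne]3s²3p³.
Approximate IE_3 values (kJ/mol): Si 3232, C 4620, Cl 3822.
Overall IE_3 order: Si < Cl < C.

C > Cl > Si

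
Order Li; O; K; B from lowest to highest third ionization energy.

Consider each +2 ion: Li²⁺ is already 1 electron into the core; O²⁺ still has 4 valence electrons; K²⁺ is already 1 electron into the core; B²⁺ still has 1 valence electron.
Usually core removal costs more than valence removal, but here the competition is close: a tightly held n=2 valence electron can cost more to remove than an n=3 core electron, so the actual values have to decide it.
Valence configurations: O²⁺ [He]2s²2p², B²⁺ [He]2s¹.
Tabulated IE_3 (kJ/mol): Li 11815, O 5300, K 4420, B 3660.
Overall IE_3 order: B < K < O < Li.

B < K < O < Li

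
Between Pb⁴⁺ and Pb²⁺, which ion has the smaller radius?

Both ions have Z = 82 protons, but Pb⁴⁺ has lost more electrons, so its remaining electrons feel a larger effective nuclear charge per electron and are pulled in more tightly.
Higher positive charge → smaller ion, so Pb²⁺ > Pb⁴⁺.

Pb⁴⁺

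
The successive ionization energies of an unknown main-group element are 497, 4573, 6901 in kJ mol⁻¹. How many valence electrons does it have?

1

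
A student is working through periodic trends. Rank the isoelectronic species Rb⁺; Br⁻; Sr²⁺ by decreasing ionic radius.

All of these have 36 electrons, so size is governed by nuclear charge alone: the more protons, the stronger the pull on the same electron cloud, and the smaller the ion.
Nuclear charges: Sr²⁺ (Z=38), Rb⁺ (Z=37), Br⁻ (Z=35).
Largest to smallest: Br⁻ > Rb⁺ > Sr²⁺.

Br⁻ > Rb⁺ > Sr²⁺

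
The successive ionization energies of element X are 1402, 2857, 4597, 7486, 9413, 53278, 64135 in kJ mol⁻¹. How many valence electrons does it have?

Look for the largest jump between consecutive ionization energies: IE6/IE5 ≈ 5.7, far larger than any earlier ratio.
That jump marks the point where a core electron is being removed. So the atom has 5 valence electrons.

5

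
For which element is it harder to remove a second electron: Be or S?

S

After 1 electron has been removed, what remains? Be⁺ still has 1 valence electron; S⁺ still has 5 valence electrons.
All are still removing valence electrons, so compare the +1 ions as you would atoms: IE_2 generally rises across a period (higher Z_eff) and falls down a group (larger shell), subject to the usual subshell exceptions.
Valence configurations: Be⁺ [He]2s¹, S⁺ [Ne]3s²3p³.
Approximate IE_2 values (kJ/mol): Be 1757, S 2252.
Overall IE_2 order: Be < S.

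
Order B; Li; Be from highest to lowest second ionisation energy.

Li, B, Be

The second ionization energy removes an electron from the +1 ion. For each element: B⁺ still has 2 valence electrons; Li⁺ is the bare [He] core; Be⁺ still has 1 valence electron.
Breaking into a closed-shell core is much more expensive than removing a leftover valence electron — Li has the largest IE_2 here.
Valence configurations: B⁺ [He]2s², Be⁺ [He]2s¹.
Tabulated IE_2 (kJ/mol): B 2427, Li 7298, Be 1757.
So the second ionization energies run Be < B < Li.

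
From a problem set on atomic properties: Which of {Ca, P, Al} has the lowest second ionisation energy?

The second ionization energy removes an electron from the +1 ion. For each element: Ca⁺ still has 1 valence electron; P⁺ still has 4 valence electrons; Al⁺ still has 2 valence electrons.
All are still removing valence electrons, so compare the +1 ions as you would atoms: IE_2 generally rises across a period (higher Z_eff) and falls down a group (larger shell), subject to the usual subshell exceptions.
Valence configurations: Ca⁺ [Ar]4s¹, P⁺ [Ne]3s²3p², Al⁺ [Ne]3s².
Approximate IE_2 values (kJ/mol): Ca 1145, P 1907, Al 1817.
So the second ionization energies run Ca < Al < P.

Ca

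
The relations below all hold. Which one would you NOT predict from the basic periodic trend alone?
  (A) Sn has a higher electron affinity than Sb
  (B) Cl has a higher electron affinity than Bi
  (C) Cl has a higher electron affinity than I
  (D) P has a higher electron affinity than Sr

(A)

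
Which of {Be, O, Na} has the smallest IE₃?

O

After 2 electrons have been removed, what remains? Be²⁺ is the bare [He] core; O²⁺ still has 4 valence electrons; Na²⁺ is already 1 electron into the core.
Breaking into a closed-shell core is much more expensive than removing a leftover valence electron — Na and Be have the largest IE_3 here.
Tabulated IE_3 (kJ/mol): Be 14849, O 5300, Na 6910.
So the third ionization energies run O < Na < Be.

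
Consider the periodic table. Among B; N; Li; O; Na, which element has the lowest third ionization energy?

IE_3 is the cost of taking one more electron from the +2 cation: B²⁺ still has 1 valence electron; N²⁺ still has 3 valence electrons; Li²⁺ is already 1 electron into the core; O²⁺ still has 4 valence electrons; Na²⁺ is already 1 electron into the core.
Core electrons are held far more tightly than valence electrons, so Na and Li top the IE_3 order.
Valence configurations: B²⁺ [He]2s¹, N²⁺ [He]2s²2p¹, O²⁺ [He]2s²2p².
Tabulated IE_3 (kJ/mol): B 3660, N 4578, Li 11815, O 5300, Na 6910.
So the third ionization energies run B < N < O < Na < Li.

B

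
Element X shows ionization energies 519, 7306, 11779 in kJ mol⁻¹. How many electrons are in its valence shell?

1

Look for the largest jump between consecutive ionization energies: IE2/IE1 ≈ 14.1, far larger than any earlier ratio.
That jump marks the point where a core electron is being removed. So the atom has 1 valence electron.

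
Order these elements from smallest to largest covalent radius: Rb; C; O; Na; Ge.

Atomic radius shrinks across a period as nuclear charge pulls the same shell inward, and grows down a group as new shells are added.
Here both period and group differ, so the two effects have to be weighed against each other.
C > O: both are in period 2; the period trend gives C the larger value.
Ge > C: Ge sits below C in group 14, so the down-group effect alone puts Ge larger.
Na > Ge: the two effects oppose for this pair; the across-period effect wins (155 vs 121 pm).
Rb > Na: Rb sits below Na in group 1, so the down-group effect alone puts Rb larger.
For reference (pm): C 75, O 63, Na 155, Ge 121, Rb 210.
So from smallest to largest: O < C < Ge < Na < Rb.

O < C < Ge < Na < Rb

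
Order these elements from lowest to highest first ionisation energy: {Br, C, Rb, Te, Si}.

C is in period 2, group 14; Si is in period 3, group 14; Br is in period 4, group 17; Rb is in period 5, group 1; Te is in period 5, group 16.
IE₁ increases left→right with effective nuclear charge and decreases top→bottom as the valence shell moves farther out.
These span different periods and groups, so the two trends combine.
Si > Rb: both effects reinforce here, so Si is clearly the higher of the two.
Te > Si: the two effects oppose for this pair; the across-period effect wins (869 vs 786 kJ/mol).
C > Te: the two effects oppose for this pair; the down-group effect wins (1086 vs 869 kJ/mol).
Br > C: the two effects oppose for this pair; the across-period effect wins (1140 vs 1086 kJ/mol).
For reference (kJ/mol): C 1086, Si 786, Br 1140, Rb 403, Te 869.
So from lowest to highest: Rb < Si < Te < C < Br.

Rb < Si < Te < C < Br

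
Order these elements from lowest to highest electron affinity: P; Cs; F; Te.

F is in period 2, group 17; P is in period 3, group 15; Te is in period 5, group 16; Cs is in period 6, group 1.
EA tends to increase across a period and decrease down a group, though the pattern is less regular than for IE or radius.
Here both period and group differ, so the two effects have to be weighed against each other.
P > Cs: both effects reinforce here, so P is clearly the higher of the two.
Te > P: period and group pull opposite ways; the across-period shift dominates (190 vs 72 kJ/mol).
F > Te: both effects reinforce here, so F is clearly the higher of the two.
Tabulated electron affinity (kJ/mol): F 328, P 72, Te 190, Cs 46.
So from lowest to highest: Cs < P < Te < F.

Cs < P < Te < F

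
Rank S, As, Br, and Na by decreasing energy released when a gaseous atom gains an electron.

Br, S, As, Na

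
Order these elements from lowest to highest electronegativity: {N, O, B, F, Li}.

Li < B < N < O < F

Li is in period 2, group 1; B is in period 2, group 13; N is in period 2, group 15; O is in period 2, group 16; F is in period 2, group 17.
Atoms toward the upper right of the periodic table pull bonding electrons most strongly.
All lie in period 2, so electronegativity increases left to right.
So from lowest to highest: Li < B < N < O < F.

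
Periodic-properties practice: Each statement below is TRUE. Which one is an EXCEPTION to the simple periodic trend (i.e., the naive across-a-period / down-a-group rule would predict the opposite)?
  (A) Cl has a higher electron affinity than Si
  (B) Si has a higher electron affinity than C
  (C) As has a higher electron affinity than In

The general trend: electron affinity increases across a period and decreases down a group.
(A) Cl (period 3, group 17) vs Si (period 3, group 14): the stated order agrees with the simple trend.
(B) Si (period 3, group 14) vs C (period 2, group 14): the stated order contradicts the simple trend.
(C) As (period 4, group 15) vs In (period 5, group 13): the stated order agrees with the simple trend.
The exception is (B): Si's larger, more diffuse 3p orbitals accept an added electron slightly more readily than C's compact 2p.

(B)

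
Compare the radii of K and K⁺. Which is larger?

Forming K⁺ removes 1 electron from K. Fewer electrons for the same nuclear charge means less shielding and a higher Z_eff on the remaining electrons, and for main-group metals the entire outer shell is lost.
A cation is smaller than its parent atom: K⁺ < K.

K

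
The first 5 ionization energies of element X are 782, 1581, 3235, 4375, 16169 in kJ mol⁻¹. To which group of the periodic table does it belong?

Group 14

Look for the largest jump between consecutive ionization energies: IE5/IE4 ≈ 3.7, far larger than any earlier ratio.
That jump marks the point where a core electron is being removed. So the atom has 4 valence electrons.
A main-group element with 4 valence electrons is in group 14.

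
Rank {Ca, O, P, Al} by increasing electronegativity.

Ca, Al, P, O

EN rises left→right (higher Z_eff, smaller atoms) and falls top→bottom (larger, more shielded atoms).
Neither a single period nor a single group — weigh both effects.
Al > Ca: both effects reinforce here, so Al is clearly the higher of the two.
P > Al: both are in period 3; the period trend gives P the larger value.
O > P: both effects reinforce here, so O is clearly the higher of the two.
Approximate values (Pauling): O 3.44, Al 1.61, P 2.19, Ca 1.00.
So from lowest to highest: Ca < Al < P < O.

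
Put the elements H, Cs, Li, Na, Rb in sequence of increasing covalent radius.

H < Li < Na < Rb < Cs

H is in period 1, group 1; Li is in period 2, group 1; Na is in period 3, group 1; Rb is in period 5, group 1; Cs is in period 6, group 1.
Radius decreases left→right (rising Z_eff, same n) and increases top→bottom (higher n).
All are in group 1, so atomic radius increases down the group.
So from smallest to largest: H < Li < Na < Rb < Cs.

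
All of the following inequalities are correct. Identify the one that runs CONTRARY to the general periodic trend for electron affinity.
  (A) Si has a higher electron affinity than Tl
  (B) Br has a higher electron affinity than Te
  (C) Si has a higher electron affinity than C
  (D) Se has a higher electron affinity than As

(C)

The general trend: electron affinity increases across a period and decreases down a group.
(A) Si (period 3, group 14) vs Tl (period 6, group 13): the stated order agrees with the simple trend.
(B) Br (period 4, group 17) vs Te (period 5, group 16): the stated order agrees with the simple trend.
(C) Si (period 3, group 14) vs C (period 2, group 14): the stated order contradicts the simple trend.
(D) Se (period 4, group 16) vs As (period 4, group 15): the stated order agrees with the simple trend.
The exception is (C): Si's larger, more diffuse 3p orbitals accept an added electron slightly more readily than C's compact 2p.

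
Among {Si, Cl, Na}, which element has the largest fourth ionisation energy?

Na

IE_4 is the cost of taking one more electron from the +3 cation: Si³⁺ still has 1 valence electron; Cl³⁺ still has 4 valence electrons; Na³⁺ is already 2 electrons into the core.
Breaking into a closed-shell core is much more expensive than removing a leftover valence electron — Na has the largest IE_4 here.
Valence configurations: Si³⁺ [Ne]3s¹, Cl³⁺ [Ne]3s²3p².
Approximate IE_4 values (kJ/mol): Si 4356, Cl 5159, Na 9543.
Putting it together, IE_4: Si < Cl < Na.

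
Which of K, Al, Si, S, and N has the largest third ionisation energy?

N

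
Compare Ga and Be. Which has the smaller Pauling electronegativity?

Be

Be is in period 2, group 2; Ga is in period 4, group 13.
Electronegativity increases across a period and decreases down a group, tracking effective nuclear charge and atomic size.
These span different periods and groups, so the two trends combine.
Ga > Be: period and group pull opposite ways; the across-period shift dominates (1.81 vs 1.57).
Tabulated electronegativity (Pauling): Be 1.57, Ga 1.81.
So Be has the smaller Pauling electronegativity (Be < Ga).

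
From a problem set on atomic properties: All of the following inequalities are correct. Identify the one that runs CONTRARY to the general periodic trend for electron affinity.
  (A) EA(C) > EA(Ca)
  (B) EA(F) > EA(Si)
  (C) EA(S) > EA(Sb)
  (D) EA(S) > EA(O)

The general trend: electron affinity increases across a period and decreases down a group.
(A) C (period 2, group 14) vs Ca (period 4, group 2): the stated order agrees with the simple trend.
(B) F (period 2, group 17) vs Si (period 3, group 14): the stated order agrees with the simple trend.
(C) S (period 3, group 16) vs Sb (period 5, group 15): the stated order agrees with the simple trend.
(D) S (period 3, group 16) vs O (period 2, group 16): the stated order contradicts the simple trend.
The exception is (D): the compact 2p subshell of O repels the added electron more than S's larger 3p does.

(D)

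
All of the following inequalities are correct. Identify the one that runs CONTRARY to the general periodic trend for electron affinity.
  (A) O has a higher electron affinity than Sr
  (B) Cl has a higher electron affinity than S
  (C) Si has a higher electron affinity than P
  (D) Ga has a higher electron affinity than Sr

The general trend: electron affinity increases across a period and decreases down a group.
(A) O (period 2, group 16) vs Sr (period 5, group 2): the stated order agrees with the simple trend.
(B) Cl (period 3, group 17) vs S (period 3, group 16): the stated order agrees with the simple trend.
(C) Si (period 3, group 14) vs P (period 3, group 15): the stated order contradicts the simple trend.
(D) Ga (period 4, group 13) vs Sr (period 5, group 2): the stated order agrees with the simple trend.
The exception is (C): adding an electron to P's half-filled 3p³ is unfavourable, so Si (3p²) has the more exothermic EA.

(C)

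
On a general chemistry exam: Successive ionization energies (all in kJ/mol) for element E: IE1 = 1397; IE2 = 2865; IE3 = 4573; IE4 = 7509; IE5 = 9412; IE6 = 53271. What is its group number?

Look for the largest jump between consecutive ionization energies: IE6/IE5 ≈ 5.7, far larger than any earlier ratio.
That jump marks the point where a core electron is being removed. So the atom has 5 valence electrons.
A main-group element with 5 valence electrons is in group 15.

Group 15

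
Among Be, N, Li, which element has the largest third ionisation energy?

The third ionization energy removes an electron from the +2 ion. For each element: Be²⁺ is the bare [He] core; N²⁺ still has 3 valence electrons; Li²⁺ is already 1 electron into the core.
Breaking into a closed-shell core is much more expensive than removing a leftover valence electron — Li and Be have the largest IE_3 here.
The numbers (kJ/mol): Be 14849, N 4578, Li 11815.
Putting it together, IE_3: N < Li < Be.

Be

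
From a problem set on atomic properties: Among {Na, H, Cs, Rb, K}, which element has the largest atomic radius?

Cs

Radius decreases left→right (rising Z_eff, same n) and increases top→bottom (higher n).
All are in group 1, so atomic radius increases down the group.
The largest atomic radius among these belongs to Cs.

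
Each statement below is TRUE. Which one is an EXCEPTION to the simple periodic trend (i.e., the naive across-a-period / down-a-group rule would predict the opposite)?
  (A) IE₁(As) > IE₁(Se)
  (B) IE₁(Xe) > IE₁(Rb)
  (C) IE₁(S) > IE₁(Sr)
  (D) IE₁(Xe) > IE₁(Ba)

(A)

The general trend: first ionisation energy increases across a period and decreases down a group.
(A) As (period 4, group 15) vs Se (period 4, group 16): the stated order contradicts the simple trend.
(B) Xe (period 5, group 18) vs Rb (period 5, group 1): the stated order agrees with the simple trend.
(C) S (period 3, group 16) vs Sr (period 5, group 2): the stated order agrees with the simple trend.
(D) Xe (period 5, group 18) vs Ba (period 6, group 2): the stated order agrees with the simple trend.
The exception is (A): Se (4p⁴) ionizes more easily than half-filled As (4p³).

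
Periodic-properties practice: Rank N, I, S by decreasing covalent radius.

N is in period 2, group 15; S is in period 3, group 16; I is in period 5, group 17.
Across a period the added protons contract the valence shell; down a group each new principal shell makes the atom larger.
Here both period and group differ, so the two effects have to be weighed against each other.
S > N: period and group pull opposite ways; the down-group shift dominates (103 vs 71 pm).
I > S: the two effects oppose for this pair; the down-group effect wins (133 vs 103 pm).
Approximate values (pm): N 71, S 103, I 133.
So from largest to smallest: I > S > N.

I, S, N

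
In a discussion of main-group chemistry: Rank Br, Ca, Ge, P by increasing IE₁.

Ca, Ge, P, Br

Removing the outermost electron gets harder across a period and easier down a group.
Neither a single period nor a single group — weigh both effects.
Ge > Ca: both are in period 4; the period trend gives Ge the larger value.
P > Ge: relative to Ge, both the across-period and down-group shifts push P's first ionization energy up.
Br > P: period and group pull opposite ways; the across-period shift dominates (1140 vs 1012 kJ/mol).
Tabulated first ionization energy (kJ/mol): P 1012, Ca 590, Ge 762, Br 1140.
So from lowest to highest: Ca < Ge < P < Br.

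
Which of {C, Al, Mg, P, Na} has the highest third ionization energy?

Mg

IE_3 is the cost of taking one more electron from the +2 cation: C²⁺ still has 2 valence electrons; Al²⁺ still has 1 valence electron; Mg²⁺ is the bare [Ne] core; P²⁺ still has 3 valence electrons; Na²⁺ is already 1 electron into the core.
Core electrons are held far more tightly than valence electrons, so Na and Mg top the IE_3 order.
Valence configurations: C²⁺ [He]2s², Al²⁺ [Ne]3s¹, P²⁺ [Ne]3s²3p¹.
Approximate IE_3 values (kJ/mol): C 4620, Al 2745, Mg 7733, P 2914, Na 6910.
Overall IE_3 order: Al < P < C < Na < Mg.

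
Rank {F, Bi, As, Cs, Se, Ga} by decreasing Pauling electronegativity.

F > Se > As > Bi > Ga > Cs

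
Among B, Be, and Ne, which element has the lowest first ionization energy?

B

Be is in period 2, group 2; B is in period 2, group 13; Ne is in period 2, group 18.
Removing the outermost electron gets harder across a period and easier down a group.
All lie in period 2; the across-period trend (first ionization energy increases left to right) applies, with the exception below.
Note the exception: Be has a higher first ionization energy than B, contrary to the simple trend — removing B's lone 2p electron is easier than breaking Be's filled 2s².
Tabulated first ionization energy (kJ/mol): Be 900, B 801, Ne 2081.
The lowest first ionization energy among these belongs to B.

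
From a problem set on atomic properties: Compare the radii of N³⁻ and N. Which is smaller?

N

Forming N³⁻ adds 3 electrons to N. More electron–electron repulsion in the same shell, with unchanged nuclear charge, lets the cloud expand.
An anion is larger than its parent atom: N³⁻ > N.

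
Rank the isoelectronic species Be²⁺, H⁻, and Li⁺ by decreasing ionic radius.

H⁻, Li⁺, Be²⁺

All of these have 2 electrons, so size is governed by nuclear charge alone: the more protons, the stronger the pull on the same electron cloud, and the smaller the ion.
Nuclear charges: Be²⁺ (Z=4), Li⁺ (Z=3), H⁻ (Z=1).
Largest to smallest: H⁻ > Li⁺ > Be²⁺.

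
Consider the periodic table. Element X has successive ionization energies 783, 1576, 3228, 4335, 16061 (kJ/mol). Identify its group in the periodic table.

Group 14

Look for the largest jump between consecutive ionization energies: IE5/IE4 ≈ 3.7, far larger than any earlier ratio.
That jump marks the point where a core electron is being removed. So the atom has 4 valence electrons.
A main-group element with 4 valence electrons is in group 14.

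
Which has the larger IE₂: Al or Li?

Li

IE_2 is the cost of taking one more electron from the +1 cation: Al⁺ still has 2 valence electrons; Li⁺ is the bare [He] core.
Pulling an electron out of a noble-gas core costs far more than removing a remaining valence electron, so Li sits at the high end of IE_2.
Tabulated IE_2 (kJ/mol): Al 1817, Li 7298.
Putting it together, IE_2: Al < Li.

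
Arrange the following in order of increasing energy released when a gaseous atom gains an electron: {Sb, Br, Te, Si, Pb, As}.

Si is in period 3, group 14; As is in period 4, group 15; Br is in period 4, group 17; Sb is in period 5, group 15; Te is in period 5, group 16; Pb is in period 6, group 14.
Atoms with high Z_eff and room in the valence shell (especially the halogens) have the most exothermic electron affinities.
Neither a single period nor a single group — weigh both effects.
As > Pb: relative to Pb, both the across-period and down-group shifts push As's electron affinity up.
Sb > As: this pair runs against the simple trend — see the exception note.
Si > Sb: the two effects oppose for this pair; the down-group effect wins (134 vs 103 kJ/mol).
Te > Si: period and group pull opposite ways; the across-period shift dominates (190 vs 134 kJ/mol).
Br > Te: relative to Te, both the across-period and down-group shifts push Br's electron affinity up.
Note the exception: Sb has a higher electron affinity than As, contrary to the simple trend — both are half-filled np³, but the pairing/repulsion penalty for the added electron shrinks as the p orbitals become larger and more diffuse down the group, and for Sb that outweighs the weaker nuclear attraction.
Tabulated electron affinity (kJ/mol): Si 134, As 78, Br 325, Sb 103, Te 190, Pb 35.
So from lowest to highest: Pb < As < Sb < Si < Te < Br.

Pb < As < Sb < Si < Te < Br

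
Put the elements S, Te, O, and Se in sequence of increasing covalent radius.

O, S, Se, Te

Radius decreases left→right (rising Z_eff, same n) and increases top→bottom (higher n).
All are in group 16, so atomic radius increases down the group.
So from smallest to largest: O < S < Se < Te.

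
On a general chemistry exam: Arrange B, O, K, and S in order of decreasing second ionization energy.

IE_2 is the cost of taking one more electron from the +1 cation: B⁺ still has 2 valence electrons; O⁺ still has 5 valence electrons; K⁺ is the bare [Ar] core; S⁺ still has 5 valence electrons.
Usually core removal costs more than valence removal, but here the competition is close: a tightly held n=2 valence electron can cost more to remove than an n=3 core electron, so the actual values have to decide it.
Valence configurations: B⁺ [He]2s², O⁺ [He]2s²2p³, S⁺ [Ne]3s²3p³.
The numbers (kJ/mol): B 2427, O 3388, K 3052, S 2252.
Hence IE_2: S < B < K < O.

O > K > B > S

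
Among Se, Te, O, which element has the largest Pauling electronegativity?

O

EN rises left→right (higher Z_eff, smaller atoms) and falls top→bottom (larger, more shielded atoms).
All are in group 16, so electronegativity increases up the group.
The largest Pauling electronegativity among these belongs to O.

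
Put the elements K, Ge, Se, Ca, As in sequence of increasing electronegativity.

K, Ca, Ge, As, Se

K is in period 4, group 1; Ca is in period 4, group 2; Ge is in period 4, group 14; As is in period 4, group 15; Se is in period 4, group 16.
Atoms toward the upper right of the periodic table pull bonding electrons most strongly.
All lie in period 4, so electronegativity increases left to right.
So from lowest to highest: K < Ca < Ge < As < Se.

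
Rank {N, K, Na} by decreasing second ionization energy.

Na > K > N

The second ionization energy removes an electron from the +1 ion. For each element: N⁺ still has 4 valence electrons; K⁺ is the bare [Ar] core; Na⁺ is the bare [Ne] core.
Core electrons are held far more tightly than valence electrons, so K and Na top the IE_2 order.
The numbers (kJ/mol): N 2856, K 3052, Na 4562.
Hence IE_2: N < K < Na.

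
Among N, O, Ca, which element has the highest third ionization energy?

O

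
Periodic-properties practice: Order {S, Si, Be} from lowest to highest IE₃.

The third ionization energy removes an electron from the +2 ion. For each element: S²⁺ still has 4 valence electrons; Si²⁺ still has 2 valence electrons; Be²⁺ is the bare [He] core.
Breaking into a closed-shell core is much more expensive than removing a leftover valence electron — Be has the largest IE_3 here.
Valence configurations: S²⁺ [Ne]3s²3p², Si²⁺ [Ne]3s².
The numbers (kJ/mol): S 3357, Si 3232, Be 14849.
Hence IE_3: Si < S < Be.

Si < S < Be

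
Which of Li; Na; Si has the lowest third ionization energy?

The third ionization energy removes an electron from the +2 ion. For each element: Li²⁺ is already 1 electron into the core; Na²⁺ is already 1 electron into the core; Si²⁺ still has 2 valence electrons.
Pulling an electron out of a noble-gas core costs far more than removing a remaining valence electron, so Na and Li sit at the high end of IE_3.
Approximate IE_3 values (kJ/mol): Li 11815, Na 6910, Si 3232.
So the third ionization energies run Si < Na < Li.

Si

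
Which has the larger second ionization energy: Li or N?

Li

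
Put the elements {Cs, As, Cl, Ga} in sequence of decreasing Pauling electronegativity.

Cl is in period 3, group 17; Ga is in period 4, group 13; As is in period 4, group 15; Cs is in period 6, group 1.
EN rises left→right (higher Z_eff, smaller atoms) and falls top→bottom (larger, more shielded atoms).
These span different periods and groups, so the two trends combine.
Ga > Cs: relative to Cs, both the across-period and down-group shifts push Ga's electronegativity up.
As > Ga: both are in period 4; the period trend gives As the larger value.
Cl > As: relative to As, both the across-period and down-group shifts push Cl's electronegativity up.
Approximate values (Pauling): Cl 3.16, Ga 1.81, As 2.18, Cs 0.79.
So from highest to lowest: Cl > As > Ga > Cs.

Cl, As, Ga, Cs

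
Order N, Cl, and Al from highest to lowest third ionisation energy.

N > Cl > Al

After 2 electrons have been removed, what remains? N²⁺ still has 3 valence electrons; Cl²⁺ still has 5 valence electrons; Al²⁺ still has 1 valence electron.
All are still removing valence electrons, so compare the +2 ions as you would atoms: IE_3 generally rises across a period (higher Z_eff) and falls down a group (larger shell), subject to the usual subshell exceptions.
Valence configurations: N²⁺ [He]2s²2p¹, Cl²⁺ [Ne]3s²3p³, Al²⁺ [Ne]3s¹.
The numbers (kJ/mol): N 4578, Cl 3822, Al 2745.
So the third ionization energies run Al < Cl < N.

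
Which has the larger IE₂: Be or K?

K

Consider each +1 ion: Be⁺ still has 1 valence electron; K⁺ is the bare [Ar] core.
Breaking into a closed-shell core is much more expensive than removing a leftover valence electron — K has the largest IE_2 here.
The numbers (kJ/mol): Be 1757, K 3052.
Hence IE_2: Be < K.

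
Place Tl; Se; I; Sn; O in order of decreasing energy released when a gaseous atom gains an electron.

I, Se, O, Sn, Tl

EA tends to increase across a period and decrease down a group, though the pattern is less regular than for IE or radius.
Here both period and group differ, so the two effects have to be weighed against each other.
Sn > Tl: both effects reinforce here, so Sn is clearly the higher of the two.
O > Sn: relative to Sn, both the across-period and down-group shifts push O's electron affinity up.
Se > O: this pair runs against the simple trend — see the exception note.
I > Se: period and group pull opposite ways; the across-period shift dominates (295 vs 195 kJ/mol).
Note the exception: Se has a higher electron affinity than O, contrary to the simple trend — O's compact 2p subshell gives strong electron–electron repulsion on the added electron.
Approximate values (kJ/mol): O 141, Se 195, Sn 107, I 295, Tl 19.
So from highest to lowest: I > Se > O > Sn > Tl.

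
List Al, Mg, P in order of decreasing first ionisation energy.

P > Mg > Al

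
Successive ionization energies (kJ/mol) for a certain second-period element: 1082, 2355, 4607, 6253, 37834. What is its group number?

Group 14

Look for the largest jump between consecutive ionization energies: IE5/IE4 ≈ 6.1, far larger than any earlier ratio.
That jump marks the point where a core electron is being removed. So the atom has 4 valence electrons.
A main-group element with 4 valence electrons is in group 14.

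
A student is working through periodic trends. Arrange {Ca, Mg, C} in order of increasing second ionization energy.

Ca, Mg, C

Consider each +1 ion: Ca⁺ still has 1 valence electron; Mg⁺ still has 1 valence electron; C⁺ still has 3 valence electrons.
All are still removing valence electrons, so compare the +1 ions as you would atoms: IE_2 generally rises across a period (higher Z_eff) and falls down a group (larger shell), subject to the usual subshell exceptions.
Valence configurations: Ca⁺ [Ar]4s¹, Mg⁺ [Ne]3s¹, C⁺ [He]2s²2p¹.
Approximate IE_2 values (kJ/mol): Ca 1145, Mg 1451, C 2353.
So the second ionization energies run Ca < Mg < C.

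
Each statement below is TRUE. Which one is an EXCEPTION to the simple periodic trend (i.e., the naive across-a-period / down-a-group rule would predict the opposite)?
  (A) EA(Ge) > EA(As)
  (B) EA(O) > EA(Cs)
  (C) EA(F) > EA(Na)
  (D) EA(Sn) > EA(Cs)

(A)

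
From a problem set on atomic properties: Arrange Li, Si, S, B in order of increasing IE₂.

Consider each +1 ion: Li⁺ is the bare [He] core; Si⁺ still has 3 valence electrons; S⁺ still has 5 valence electrons; B⁺ still has 2 valence electrons.
Core electrons are held far more tightly than valence electrons, so Li tops the IE_2 order.
Valence configurations: Si⁺ [Ne]3s²3p¹, S⁺ [Ne]3s²3p³, B⁺ [He]2s².
Approximate IE_2 values (kJ/mol): Li 7298, Si 1577, S 2252, B 2427.
Hence IE_2: Si < S < B < Li.

Si, S, B, Li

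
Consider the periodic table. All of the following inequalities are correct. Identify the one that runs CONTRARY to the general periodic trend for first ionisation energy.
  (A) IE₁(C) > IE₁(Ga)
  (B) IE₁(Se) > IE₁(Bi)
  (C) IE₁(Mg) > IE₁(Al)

(C)

The general trend: first ionisation energy increases across a period and decreases down a group.
(A) C (period 2, group 14) vs Ga (period 4, group 13): the stated order agrees with the simple trend.
(B) Se (period 4, group 16) vs Bi (period 6, group 15): the stated order agrees with the simple trend.
(C) Mg (period 3, group 2) vs Al (period 3, group 13): the stated order contradicts the simple trend.
The exception is (C): Al's single 3p electron is easier to remove than one from Mg's filled 3s².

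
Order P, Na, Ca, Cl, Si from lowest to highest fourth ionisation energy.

After 3 electrons have been removed, what remains? P³⁺ still has 2 valence electrons; Na³⁺ is already 2 electrons into the core; Ca³⁺ is already 1 electron into the core; Cl³⁺ still has 4 valence electrons; Si³⁺ still has 1 valence electron.
Core electrons are held far more tightly than valence electrons, so Ca and Na top the IE_4 order.
Valence configurations: P³⁺ [Ne]3s², Cl³⁺ [Ne]3s²3p², Si³⁺ [Ne]3s¹.
Tabulated IE_4 (kJ/mol): P 4964, Na 9543, Ca 6491, Cl 5159, Si 4356.
So the fourth ionization energies run Si < P < Cl < Ca < Na.

Si, P, Cl, Ca, Na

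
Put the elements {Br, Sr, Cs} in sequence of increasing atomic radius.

Br < Sr < Cs

Br is in period 4, group 17; Sr is in period 5, group 2; Cs is in period 6, group 1.
Across a period the added protons contract the valence shell; down a group each new principal shell makes the atom larger.
Here both period and group differ, so the two effects have to be weighed against each other.
Sr > Br: relative to Br, both the across-period and down-group shifts push Sr's atomic radius up.
Cs > Sr: both effects reinforce here, so Cs is clearly the larger of the two.
Tabulated atomic radius (pm): Br 114, Sr 185, Cs 232.
So from smallest to largest: Br < Sr < Cs.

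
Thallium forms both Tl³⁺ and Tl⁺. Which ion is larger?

Tl⁺

Both ions have Z = 81 protons, but Tl³⁺ has lost more electrons, so its remaining electrons feel a larger effective nuclear charge per electron and are pulled in more tightly.
Higher positive charge → smaller ion, so Tl⁺ > Tl³⁺.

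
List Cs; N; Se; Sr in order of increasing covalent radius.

N, Se, Sr, Cs

N is in period 2, group 15; Se is in period 4, group 16; Sr is in period 5, group 2; Cs is in period 6, group 1.
Across a period the added protons contract the valence shell; down a group each new principal shell makes the atom larger.
Here both period and group differ, so the two effects have to be weighed against each other.
Se > N: the two effects oppose for this pair; the down-group effect wins (116 vs 71 pm).
Sr > Se: relative to Se, both the across-period and down-group shifts push Sr's atomic radius up.
Cs > Sr: relative to Sr, both the across-period and down-group shifts push Cs's atomic radius up.
Approximate values (pm): N 71, Se 116, Sr 185, Cs 232.
So from smallest to largest: N < Se < Sr < Cs.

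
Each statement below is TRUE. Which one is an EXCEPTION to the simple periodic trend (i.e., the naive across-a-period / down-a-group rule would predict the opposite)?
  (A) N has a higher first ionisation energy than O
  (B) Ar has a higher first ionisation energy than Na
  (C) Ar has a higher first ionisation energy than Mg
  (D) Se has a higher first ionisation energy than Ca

(A)

The general trend: first ionisation energy increases across a period and decreases down a group.
(A) N (period 2, group 15) vs O (period 2, group 16): the stated order contradicts the simple trend.
(B) Ar (period 3, group 18) vs Na (period 3, group 1): the stated order agrees with the simple trend.
(C) Ar (period 3, group 18) vs Mg (period 3, group 2): the stated order agrees with the simple trend.
(D) Se (period 4, group 16) vs Ca (period 4, group 2): the stated order agrees with the simple trend.
The exception is (A): pairing an electron in O's 2p⁴ costs repulsion energy, so O ionizes more easily than half-filled N (2p³).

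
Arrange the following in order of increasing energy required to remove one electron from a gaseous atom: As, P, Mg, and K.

K < Mg < As < P

Mg is in period 3, group 2; P is in period 3, group 15; K is in period 4, group 1; As is in period 4, group 15.
Removing the outermost electron gets harder across a period and easier down a group.
Here both period and group differ, so the two effects have to be weighed against each other.
Mg > K: both effects reinforce here, so Mg is clearly the higher of the two.
As > Mg: period and group pull opposite ways; the across-period shift dominates (947 vs 738 kJ/mol).
P > As: they share group 15; the group trend gives P the larger value.
For reference (kJ/mol): Mg 738, P 1012, K 419, As 947.
So from lowest to highest: K < Mg < As < P.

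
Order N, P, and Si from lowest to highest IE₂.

The second ionization energy removes an electron from the +1 ion. For each element: N⁺ still has 4 valence electrons; P⁺ still has 4 valence electrons; Si⁺ still has 3 valence electrons.
All are still removing valence electrons, so compare the +1 ions as you would atoms: IE_2 generally rises across a period (higher Z_eff) and falls down a group (larger shell), subject to the usual subshell exceptions.
Valence configurations: N⁺ [He]2s²2p², P⁺ [Ne]3s²3p², Si⁺ [Ne]3s²3p¹.
The numbers (kJ/mol): N 2856, P 1907, Si 1577.
Putting it together, IE_2: Si < P < N.

Si < P < N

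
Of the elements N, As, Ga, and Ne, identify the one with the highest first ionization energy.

Ne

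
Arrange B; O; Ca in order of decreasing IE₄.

B > O > Ca

Consider each +3 ion: B³⁺ is the bare [He] core; O³⁺ still has 3 valence electrons; Ca³⁺ is already 1 electron into the core.
Usually core removal costs more than valence removal, but here the competition is close: a tightly held n=2 valence electron can cost more to remove than an n=3 core electron, so the actual values have to decide it.
The numbers (kJ/mol): B 25026, O 7469, Ca 6491.
Overall IE_4 order: Ca < O < B.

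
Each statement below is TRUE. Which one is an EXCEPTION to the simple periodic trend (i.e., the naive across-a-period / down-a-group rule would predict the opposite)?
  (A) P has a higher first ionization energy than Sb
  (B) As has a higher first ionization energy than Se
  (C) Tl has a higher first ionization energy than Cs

The general trend: first ionization energy increases across a period and decreases down a group.
(A) P (period 3, group 15) vs Sb (period 5, group 15): the stated order agrees with the simple trend.
(B) As (period 4, group 15) vs Se (period 4, group 16): the stated order contradicts the simple trend.
(C) Tl (period 6, group 13) vs Cs (period 6, group 1): the stated order agrees with the simple trend.
The exception is (B): Se (4p⁴) ionizes more easily than half-filled As (4p³).

(B)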